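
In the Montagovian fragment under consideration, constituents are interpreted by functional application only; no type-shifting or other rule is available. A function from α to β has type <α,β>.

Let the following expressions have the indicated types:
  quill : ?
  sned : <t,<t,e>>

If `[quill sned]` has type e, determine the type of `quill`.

<<t,<t,e>>,e>

For [quill sned] to have type e with sned of type <t,<t,e>>, quill must be the function: quill : <<t,<t,e>>,e>.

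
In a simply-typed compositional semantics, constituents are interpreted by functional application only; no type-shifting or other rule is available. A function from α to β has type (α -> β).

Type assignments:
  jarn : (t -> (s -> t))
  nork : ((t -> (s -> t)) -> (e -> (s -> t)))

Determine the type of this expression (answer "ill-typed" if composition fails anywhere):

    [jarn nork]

[jarn nork]: nork is ((t -> (s -> t)) -> (e -> (s -> t))), jarn is (t -> (s -> t)); result (e -> (s -> t)).

(e -> (s -> t))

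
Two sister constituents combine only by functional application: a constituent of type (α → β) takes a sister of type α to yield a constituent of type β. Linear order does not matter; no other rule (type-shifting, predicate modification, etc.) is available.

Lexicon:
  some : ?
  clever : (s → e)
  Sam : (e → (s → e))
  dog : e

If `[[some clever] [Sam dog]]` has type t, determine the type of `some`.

((s → e) → ((s → e) → t))

For [[some clever] [Sam dog]] to have type t with [Sam dog] of type (s → e), [some clever] must be the function: [some clever] : ((s → e) → t).
For [some clever] to have type ((s → e) → t) with clever of type (s → e), some must be the function: some : ((s → e) → ((s → e) → t)).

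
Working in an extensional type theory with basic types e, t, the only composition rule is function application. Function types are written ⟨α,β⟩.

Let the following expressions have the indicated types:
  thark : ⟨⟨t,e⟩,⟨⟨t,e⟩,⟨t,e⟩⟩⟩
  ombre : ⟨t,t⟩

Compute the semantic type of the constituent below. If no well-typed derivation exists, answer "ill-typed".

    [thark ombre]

ill-typed

At [thark ombre]: neither ⟨⟨t,e⟩,⟨⟨t,e⟩,⟨t,e⟩⟩⟩ nor ⟨t,t⟩ can take the other as argument; the node is ill-typed.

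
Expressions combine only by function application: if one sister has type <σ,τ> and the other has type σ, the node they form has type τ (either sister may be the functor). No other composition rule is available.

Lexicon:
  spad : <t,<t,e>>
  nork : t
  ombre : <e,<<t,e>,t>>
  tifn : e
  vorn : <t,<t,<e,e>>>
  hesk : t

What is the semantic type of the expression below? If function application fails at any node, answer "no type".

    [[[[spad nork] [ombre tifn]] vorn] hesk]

[spad nork] — spad of type <t,<t,e>> combines with nork of type t: type <t,e>.
[ombre tifn] — ombre of type <e,<<t,e>,t>> combines with tifn of type e: type <<t,e>,t>.
[[spad nork] [ombre tifn]] — [ombre tifn] of type <<t,e>,t> combines with [spad nork] of type <t,e>: type t.
[[[spad nork] [ombre tifn]] vorn] — vorn of type <t,<t,<e,e>>> combines with [[spad nork] [ombre tifn]] of type t: type <t,<e,e>>.
[[[[spad nork] [ombre tifn]] vorn] hesk] — [[[spad nork] [ombre tifn]] vorn] of type <t,<e,e>> combines with hesk of type t: type <e,e>.

<e,e>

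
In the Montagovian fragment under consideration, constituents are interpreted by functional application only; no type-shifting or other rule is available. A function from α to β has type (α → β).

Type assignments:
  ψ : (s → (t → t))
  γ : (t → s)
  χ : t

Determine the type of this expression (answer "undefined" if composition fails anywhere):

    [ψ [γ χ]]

(t → t)

[γ χ] — γ of type (t → s) combines with χ of type t: type s.
[ψ [γ χ]] — ψ of type (s → (t → t)) combines with [γ χ] of type s: type (t → t).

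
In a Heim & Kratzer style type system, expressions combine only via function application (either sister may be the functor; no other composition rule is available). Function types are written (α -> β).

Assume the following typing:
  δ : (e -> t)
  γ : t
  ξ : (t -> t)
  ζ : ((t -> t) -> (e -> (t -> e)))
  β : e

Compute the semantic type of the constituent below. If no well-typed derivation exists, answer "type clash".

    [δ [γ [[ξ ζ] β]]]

t

At [ξ ζ], ζ : ((t -> t) -> (e -> (t -> e))) takes ξ : (t -> t), giving (e -> (t -> e)).
At [[ξ ζ] β], [ξ ζ] : (e -> (t -> e)) takes β : e, giving (t -> e).
At [γ [[ξ ζ] β]], [[ξ ζ] β] : (t -> e) takes γ : t, giving e.
At [δ [γ [[ξ ζ] β]]], δ : (e -> t) takes [γ [[ξ ζ] β]] : e, giving t.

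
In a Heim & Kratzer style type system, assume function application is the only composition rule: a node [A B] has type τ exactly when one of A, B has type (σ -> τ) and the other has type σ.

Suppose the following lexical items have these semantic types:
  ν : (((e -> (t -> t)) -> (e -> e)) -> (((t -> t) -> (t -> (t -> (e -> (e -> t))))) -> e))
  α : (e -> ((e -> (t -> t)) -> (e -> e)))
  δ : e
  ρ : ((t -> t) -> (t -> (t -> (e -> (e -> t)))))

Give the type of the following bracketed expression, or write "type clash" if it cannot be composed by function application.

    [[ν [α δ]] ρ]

[α δ]: α is (e -> ((e -> (t -> t)) -> (e -> e))), δ is e; result ((e -> (t -> t)) -> (e -> e)).
[ν [α δ]]: ν is (((e -> (t -> t)) -> (e -> e)) -> (((t -> t) -> (t -> (t -> (e -> (e -> t))))) -> e)), [α δ] is ((e -> (t -> t)) -> (e -> e)); result (((t -> t) -> (t -> (t -> (e -> (e -> t))))) -> e).
[[ν [α δ]] ρ]: [ν [α δ]] is (((t -> t) -> (t -> (t -> (e -> (e -> t))))) -> e), ρ is ((t -> t) -> (t -> (t -> (e -> (e -> t))))); result e.

e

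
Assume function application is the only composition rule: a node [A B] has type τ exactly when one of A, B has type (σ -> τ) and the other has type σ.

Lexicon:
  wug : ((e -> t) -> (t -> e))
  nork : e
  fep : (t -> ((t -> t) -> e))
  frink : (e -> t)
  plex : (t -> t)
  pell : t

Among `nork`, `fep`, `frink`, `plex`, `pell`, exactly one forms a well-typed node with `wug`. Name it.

nork : e — no; wug wants (e -> t), and nork wants nothing (atomic).
fep : (t -> ((t -> t) -> e)) — no; wug wants (e -> t), and fep wants t.
frink — combines: wug : ((e -> t) -> (t -> e)) takes frink : (e -> t) as argument, giving (t -> e).
plex : (t -> t) — no; wug wants (e -> t), and plex wants t.
pell : t — no; wug wants (e -> t), and pell wants nothing (atomic).

frink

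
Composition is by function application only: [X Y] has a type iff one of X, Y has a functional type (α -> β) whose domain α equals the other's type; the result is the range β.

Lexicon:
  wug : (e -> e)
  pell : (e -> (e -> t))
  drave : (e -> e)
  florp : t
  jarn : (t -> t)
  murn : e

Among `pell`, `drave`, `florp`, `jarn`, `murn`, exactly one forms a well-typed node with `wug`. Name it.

pell : (e -> (e -> t)) — no; wug wants e, and pell wants e.
drave : (e -> e) — no; wug wants e, and drave wants e.
florp : t — no; wug wants e, and florp wants nothing (atomic).
jarn : (t -> t) — no; wug wants e, and jarn wants t.
murn — combines: wug : (e -> e) takes murn : e as argument, giving e.

murn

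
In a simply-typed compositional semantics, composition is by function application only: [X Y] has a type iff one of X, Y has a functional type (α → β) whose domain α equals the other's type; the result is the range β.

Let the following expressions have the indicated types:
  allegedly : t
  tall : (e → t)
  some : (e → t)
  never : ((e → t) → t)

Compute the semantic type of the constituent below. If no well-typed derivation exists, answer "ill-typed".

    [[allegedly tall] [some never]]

ill-typed

[allegedly tall]: t with (e → t) — neither is a function whose domain matches the other; composition fails here.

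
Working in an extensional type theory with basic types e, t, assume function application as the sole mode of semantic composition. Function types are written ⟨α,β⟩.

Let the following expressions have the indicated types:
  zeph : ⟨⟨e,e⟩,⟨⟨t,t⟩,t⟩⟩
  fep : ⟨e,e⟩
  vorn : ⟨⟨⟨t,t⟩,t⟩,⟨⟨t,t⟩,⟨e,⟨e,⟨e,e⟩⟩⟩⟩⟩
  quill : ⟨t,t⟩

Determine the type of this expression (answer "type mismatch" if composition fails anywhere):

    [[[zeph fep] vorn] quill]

⟨e,⟨e,⟨e,e⟩⟩⟩

[zeph fep]: ⟨⟨e,e⟩,⟨⟨t,t⟩,t⟩⟩ applied to ⟨e,e⟩ yields ⟨⟨t,t⟩,t⟩.
[[zeph fep] vorn]: ⟨⟨⟨t,t⟩,t⟩,⟨⟨t,t⟩,⟨e,⟨e,⟨e,e⟩⟩⟩⟩⟩ applied to ⟨⟨t,t⟩,t⟩ yields ⟨⟨t,t⟩,⟨e,⟨e,⟨e,e⟩⟩⟩⟩.
[[[zeph fep] vorn] quill]: ⟨⟨t,t⟩,⟨e,⟨e,⟨e,e⟩⟩⟩⟩ applied to ⟨t,t⟩ yields ⟨e,⟨e,⟨e,e⟩⟩⟩.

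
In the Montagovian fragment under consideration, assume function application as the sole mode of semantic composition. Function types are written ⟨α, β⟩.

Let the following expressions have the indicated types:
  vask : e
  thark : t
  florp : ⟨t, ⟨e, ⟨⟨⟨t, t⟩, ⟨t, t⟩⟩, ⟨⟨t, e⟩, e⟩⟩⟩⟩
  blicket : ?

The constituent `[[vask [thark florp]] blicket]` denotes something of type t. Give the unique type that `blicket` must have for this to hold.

At [[vask [thark florp]] blicket] (required: t): [vask [thark florp]] is ⟨⟨⟨t, t⟩, ⟨t, t⟩⟩, ⟨⟨t, e⟩, e⟩⟩, which is not a function with range t; hence blicket is the functor — type ⟨⟨⟨⟨t, t⟩, ⟨t, t⟩⟩, ⟨⟨t, e⟩, e⟩⟩, t⟩.

⟨⟨⟨⟨t, t⟩, ⟨t, t⟩⟩, ⟨⟨t, e⟩, e⟩⟩, t⟩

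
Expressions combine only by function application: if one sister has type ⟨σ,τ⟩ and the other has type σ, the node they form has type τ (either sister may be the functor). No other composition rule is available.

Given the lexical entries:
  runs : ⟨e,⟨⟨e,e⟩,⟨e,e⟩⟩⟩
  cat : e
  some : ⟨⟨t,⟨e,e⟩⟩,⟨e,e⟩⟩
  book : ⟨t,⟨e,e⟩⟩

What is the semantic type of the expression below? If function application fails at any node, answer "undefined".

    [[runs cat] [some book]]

[runs cat] — runs of type ⟨e,⟨⟨e,e⟩,⟨e,e⟩⟩⟩ combines with cat of type e: type ⟨⟨e,e⟩,⟨e,e⟩⟩.
[some book] — some of type ⟨⟨t,⟨e,e⟩⟩,⟨e,e⟩⟩ combines with book of type ⟨t,⟨e,e⟩⟩: type ⟨e,e⟩.
[[runs cat] [some book]] — [runs cat] of type ⟨⟨e,e⟩,⟨e,e⟩⟩ combines with [some book] of type ⟨e,e⟩: type ⟨e,e⟩.

⟨e,e⟩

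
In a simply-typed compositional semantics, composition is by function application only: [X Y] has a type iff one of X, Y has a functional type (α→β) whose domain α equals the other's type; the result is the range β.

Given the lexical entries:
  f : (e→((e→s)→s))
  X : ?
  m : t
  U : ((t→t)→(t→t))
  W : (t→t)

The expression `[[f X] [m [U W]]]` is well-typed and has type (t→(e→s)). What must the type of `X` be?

((e→((e→s)→s))→(t→(t→(e→s))))

[[f X] [m [U W]]] must have type (t→(e→s)). The sister [m [U W]] has type t; that is not a function onto (t→(e→s)), so [f X] must be the functor, of type (t→(t→(e→s))).
[f X] must have type (t→(t→(e→s))). The sister f has type (e→((e→s)→s)); that is not a function onto (t→(t→(e→s))), so X must be the functor, of type ((e→((e→s)→s))→(t→(t→(e→s)))).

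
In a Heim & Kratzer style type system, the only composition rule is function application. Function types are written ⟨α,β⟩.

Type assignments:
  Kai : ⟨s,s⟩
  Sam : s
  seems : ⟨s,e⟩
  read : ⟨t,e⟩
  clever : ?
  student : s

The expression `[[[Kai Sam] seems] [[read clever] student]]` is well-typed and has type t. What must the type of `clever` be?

[[[Kai Sam] seems] [[read clever] student]] is required to be t. [[Kai Sam] seems] : e cannot yield t as functor, so [[read clever] student] : ⟨e,t⟩.
[[read clever] student] is required to be ⟨e,t⟩. student : s cannot yield ⟨e,t⟩ as functor, so [read clever] : ⟨s,⟨e,t⟩⟩.
[read clever] is required to be ⟨s,⟨e,t⟩⟩. read : ⟨t,e⟩ cannot yield ⟨s,⟨e,t⟩⟩ as functor, so clever : ⟨⟨t,e⟩,⟨s,⟨e,t⟩⟩⟩.

⟨⟨t,e⟩,⟨s,⟨e,t⟩⟩⟩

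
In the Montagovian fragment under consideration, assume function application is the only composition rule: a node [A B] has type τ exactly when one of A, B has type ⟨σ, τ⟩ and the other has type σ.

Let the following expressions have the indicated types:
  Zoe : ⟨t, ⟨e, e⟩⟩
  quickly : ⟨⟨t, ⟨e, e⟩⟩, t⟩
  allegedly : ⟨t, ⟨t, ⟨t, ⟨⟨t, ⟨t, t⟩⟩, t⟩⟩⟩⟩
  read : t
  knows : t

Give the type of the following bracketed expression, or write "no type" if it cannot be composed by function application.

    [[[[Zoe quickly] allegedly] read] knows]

⟨⟨t, ⟨t, t⟩⟩, t⟩

At [Zoe quickly], quickly : ⟨⟨t, ⟨e, e⟩⟩, t⟩ takes Zoe : ⟨t, ⟨e, e⟩⟩, giving t.
At [[Zoe quickly] allegedly], allegedly : ⟨t, ⟨t, ⟨t, ⟨⟨t, ⟨t, t⟩⟩, t⟩⟩⟩⟩ takes [Zoe quickly] : t, giving ⟨t, ⟨t, ⟨⟨t, ⟨t, t⟩⟩, t⟩⟩⟩.
At [[[Zoe quickly] allegedly] read], [[Zoe quickly] allegedly] : ⟨t, ⟨t, ⟨⟨t, ⟨t, t⟩⟩, t⟩⟩⟩ takes read : t, giving ⟨t, ⟨⟨t, ⟨t, t⟩⟩, t⟩⟩.
At [[[[Zoe quickly] allegedly] read] knows], [[[Zoe quickly] allegedly] read] : ⟨t, ⟨⟨t, ⟨t, t⟩⟩, t⟩⟩ takes knows : t, giving ⟨⟨t, ⟨t, t⟩⟩, t⟩.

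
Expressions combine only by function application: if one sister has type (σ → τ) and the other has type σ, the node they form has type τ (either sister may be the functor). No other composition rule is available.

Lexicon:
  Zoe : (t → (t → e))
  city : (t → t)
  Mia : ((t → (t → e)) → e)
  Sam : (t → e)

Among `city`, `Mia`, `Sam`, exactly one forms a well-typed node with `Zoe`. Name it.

Mia

city : (t → t) — Zoe needs t; city needs t; neither fits.
Mia — combines: Mia : ((t → (t → e)) → e) takes Zoe : (t → (t → e)) as argument, giving e.
Sam : (t → e) — Zoe needs t; Sam needs t; neither fits.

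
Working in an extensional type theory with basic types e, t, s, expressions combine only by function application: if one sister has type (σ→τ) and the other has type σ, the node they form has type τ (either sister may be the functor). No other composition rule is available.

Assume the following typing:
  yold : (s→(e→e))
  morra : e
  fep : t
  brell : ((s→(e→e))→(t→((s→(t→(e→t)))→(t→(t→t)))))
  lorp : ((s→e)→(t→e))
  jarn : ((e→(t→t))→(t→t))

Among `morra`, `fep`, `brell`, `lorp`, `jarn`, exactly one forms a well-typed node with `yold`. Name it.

morra : e — does not combine with yold.
fep : t — does not combine with yold.
brell — combines: brell : ((s→(e→e))→(t→((s→(t→(e→t)))→(t→(t→t))))) takes yold : (s→(e→e)) as argument, giving (t→((s→(t→(e→t)))→(t→(t→t)))).
lorp : ((s→e)→(t→e)) — does not combine with yold.
jarn : ((e→(t→t))→(t→t)) — does not combine with yold.

brell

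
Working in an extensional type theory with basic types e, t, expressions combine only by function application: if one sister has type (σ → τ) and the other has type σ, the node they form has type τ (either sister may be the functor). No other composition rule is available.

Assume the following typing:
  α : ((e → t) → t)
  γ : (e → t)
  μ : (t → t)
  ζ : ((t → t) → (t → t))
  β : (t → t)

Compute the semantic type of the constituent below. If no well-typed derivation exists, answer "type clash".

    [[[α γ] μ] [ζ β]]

At [α γ], α : ((e → t) → t) takes γ : (e → t), giving t.
At [[α γ] μ], μ : (t → t) takes [α γ] : t, giving t.
At [ζ β], ζ : ((t → t) → (t → t)) takes β : (t → t), giving (t → t).
At [[[α γ] μ] [ζ β]], [ζ β] : (t → t) takes [[α γ] μ] : t, giving t.

t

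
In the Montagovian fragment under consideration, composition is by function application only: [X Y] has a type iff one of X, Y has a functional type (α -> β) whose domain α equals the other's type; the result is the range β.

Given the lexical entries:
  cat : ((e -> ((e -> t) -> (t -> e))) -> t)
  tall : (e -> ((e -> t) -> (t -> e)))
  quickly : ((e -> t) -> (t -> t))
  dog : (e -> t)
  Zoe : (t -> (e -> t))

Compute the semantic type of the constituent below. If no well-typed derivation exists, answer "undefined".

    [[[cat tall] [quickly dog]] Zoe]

(e -> t)

[cat tall]: functor cat : ((e -> ((e -> t) -> (t -> e))) -> t), argument tall : (e -> ((e -> t) -> (t -> e))); result t.
[quickly dog]: functor quickly : ((e -> t) -> (t -> t)), argument dog : (e -> t); result (t -> t).
[[cat tall] [quickly dog]]: functor [quickly dog] : (t -> t), argument [cat tall] : t; result t.
[[[cat tall] [quickly dog]] Zoe]: functor Zoe : (t -> (e -> t)), argument [[cat tall] [quickly dog]] : t; result (e -> t).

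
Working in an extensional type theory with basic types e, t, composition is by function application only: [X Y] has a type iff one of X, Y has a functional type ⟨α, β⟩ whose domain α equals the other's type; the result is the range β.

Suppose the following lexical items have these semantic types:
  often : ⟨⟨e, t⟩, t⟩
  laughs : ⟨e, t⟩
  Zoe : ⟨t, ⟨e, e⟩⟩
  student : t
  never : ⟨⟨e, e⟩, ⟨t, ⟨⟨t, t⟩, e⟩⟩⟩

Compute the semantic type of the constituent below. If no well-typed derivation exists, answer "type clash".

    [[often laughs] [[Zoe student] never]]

[often laughs]: functor often : ⟨⟨e, t⟩, t⟩, argument laughs : ⟨e, t⟩; result t.
[Zoe student]: functor Zoe : ⟨t, ⟨e, e⟩⟩, argument student : t; result ⟨e, e⟩.
[[Zoe student] never]: functor never : ⟨⟨e, e⟩, ⟨t, ⟨⟨t, t⟩, e⟩⟩⟩, argument [Zoe student] : ⟨e, e⟩; result ⟨t, ⟨⟨t, t⟩, e⟩⟩.
[[often laughs] [[Zoe student] never]]: functor [[Zoe student] never] : ⟨t, ⟨⟨t, t⟩, e⟩⟩, argument [often laughs] : t; result ⟨⟨t, t⟩, e⟩.

⟨⟨t, t⟩, e⟩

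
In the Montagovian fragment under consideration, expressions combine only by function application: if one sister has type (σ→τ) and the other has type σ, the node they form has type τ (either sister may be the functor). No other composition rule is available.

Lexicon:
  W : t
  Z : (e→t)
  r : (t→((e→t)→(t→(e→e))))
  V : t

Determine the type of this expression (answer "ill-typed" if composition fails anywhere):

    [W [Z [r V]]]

[r V]: functor r : (t→((e→t)→(t→(e→e)))), argument V : t; result ((e→t)→(t→(e→e))).
[Z [r V]]: functor [r V] : ((e→t)→(t→(e→e))), argument Z : (e→t); result (t→(e→e)).
[W [Z [r V]]]: functor [Z [r V]] : (t→(e→e)), argument W : t; result (e→e).

(e→e)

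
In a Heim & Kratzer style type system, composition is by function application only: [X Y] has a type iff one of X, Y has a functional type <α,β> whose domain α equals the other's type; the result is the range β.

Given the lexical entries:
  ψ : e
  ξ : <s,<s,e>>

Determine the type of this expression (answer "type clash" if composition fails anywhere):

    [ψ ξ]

At [ψ ξ]: neither e nor <s,<s,e>> can take the other as argument; the node is ill-typed.

type clash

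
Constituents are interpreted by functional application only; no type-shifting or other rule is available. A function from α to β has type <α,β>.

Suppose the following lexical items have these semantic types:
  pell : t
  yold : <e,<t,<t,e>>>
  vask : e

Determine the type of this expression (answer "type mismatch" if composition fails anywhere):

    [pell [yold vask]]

At [yold vask], yold : <e,<t,<t,e>>> takes vask : e, giving <t,<t,e>>.
At [pell [yold vask]], [yold vask] : <t,<t,e>> takes pell : t, giving <t,e>.

<t,e>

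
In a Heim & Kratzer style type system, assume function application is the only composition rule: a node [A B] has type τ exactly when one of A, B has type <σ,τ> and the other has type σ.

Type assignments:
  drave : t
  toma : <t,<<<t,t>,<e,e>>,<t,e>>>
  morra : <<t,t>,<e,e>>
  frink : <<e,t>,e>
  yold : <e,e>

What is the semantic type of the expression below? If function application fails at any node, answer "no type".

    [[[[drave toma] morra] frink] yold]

[drave toma] — toma of type <t,<<<t,t>,<e,e>>,<t,e>>> combines with drave of type t: type <<<t,t>,<e,e>>,<t,e>>.
[[drave toma] morra] — [drave toma] of type <<<t,t>,<e,e>>,<t,e>> combines with morra of type <<t,t>,<e,e>>: type <t,e>.
At [[[drave toma] morra] frink]: neither <t,e> nor <<e,t>,e> can take the other as argument; the node is ill-typed.

no type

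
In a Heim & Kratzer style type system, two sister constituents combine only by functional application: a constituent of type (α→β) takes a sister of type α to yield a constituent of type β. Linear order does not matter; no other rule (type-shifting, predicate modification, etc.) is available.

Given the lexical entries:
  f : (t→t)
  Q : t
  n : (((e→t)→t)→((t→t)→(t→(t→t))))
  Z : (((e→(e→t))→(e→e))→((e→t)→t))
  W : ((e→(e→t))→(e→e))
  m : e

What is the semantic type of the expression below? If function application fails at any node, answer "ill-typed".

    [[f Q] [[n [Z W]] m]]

[f Q]: f is (t→t), Q is t; result t.
[Z W]: Z is (((e→(e→t))→(e→e))→((e→t)→t)), W is ((e→(e→t))→(e→e)); result ((e→t)→t).
[n [Z W]]: n is (((e→t)→t)→((t→t)→(t→(t→t)))), [Z W] is ((e→t)→t); result ((t→t)→(t→(t→t))).
[[n [Z W]] m]: ((t→t)→(t→(t→t))) and e cannot combine by function application — type clash.

ill-typed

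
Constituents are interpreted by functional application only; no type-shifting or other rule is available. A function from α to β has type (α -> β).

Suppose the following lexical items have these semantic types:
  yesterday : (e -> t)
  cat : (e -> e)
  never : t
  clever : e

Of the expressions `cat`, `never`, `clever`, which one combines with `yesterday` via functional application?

cat : (e -> e) — yesterday needs e; cat needs e; neither fits.
never : t — yesterday needs e; never needs nothing (atomic); neither fits.
clever — combines: yesterday : (e -> t) takes clever : e as argument, giving t.

clever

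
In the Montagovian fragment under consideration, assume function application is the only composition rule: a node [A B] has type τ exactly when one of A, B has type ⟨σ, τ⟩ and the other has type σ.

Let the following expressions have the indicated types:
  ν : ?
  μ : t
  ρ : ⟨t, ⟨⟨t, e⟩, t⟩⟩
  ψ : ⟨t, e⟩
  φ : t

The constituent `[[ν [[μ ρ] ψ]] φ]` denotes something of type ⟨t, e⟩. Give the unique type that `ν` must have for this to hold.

⟨t, ⟨t, ⟨t, e⟩⟩⟩

For [[ν [[μ ρ] ψ]] φ] to have type ⟨t, e⟩ with φ of type t, [ν [[μ ρ] ψ]] must be the function: [ν [[μ ρ] ψ]] : ⟨t, ⟨t, e⟩⟩.
For [ν [[μ ρ] ψ]] to have type ⟨t, ⟨t, e⟩⟩ with [[μ ρ] ψ] of type t, ν must be the function: ν : ⟨t, ⟨t, ⟨t, e⟩⟩⟩.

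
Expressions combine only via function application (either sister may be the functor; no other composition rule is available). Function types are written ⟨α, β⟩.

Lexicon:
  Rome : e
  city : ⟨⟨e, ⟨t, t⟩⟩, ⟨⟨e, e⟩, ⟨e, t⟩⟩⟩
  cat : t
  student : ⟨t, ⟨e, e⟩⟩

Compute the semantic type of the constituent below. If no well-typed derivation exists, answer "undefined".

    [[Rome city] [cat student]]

[Rome city]: e and ⟨⟨e, ⟨t, t⟩⟩, ⟨⟨e, e⟩, ⟨e, t⟩⟩⟩ cannot combine by function application — type clash.

undefined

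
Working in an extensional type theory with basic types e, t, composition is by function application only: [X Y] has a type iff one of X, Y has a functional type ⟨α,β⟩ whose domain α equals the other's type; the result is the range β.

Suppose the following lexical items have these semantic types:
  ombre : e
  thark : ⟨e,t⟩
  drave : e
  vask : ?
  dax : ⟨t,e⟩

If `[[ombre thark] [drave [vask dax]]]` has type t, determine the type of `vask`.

⟨⟨t,e⟩,⟨e,⟨t,t⟩⟩⟩

[[ombre thark] [drave [vask dax]]] must have type t. The sister [ombre thark] has type t; that is not a function onto t, so [drave [vask dax]] must be the functor, of type ⟨t,t⟩.
[drave [vask dax]] must have type ⟨t,t⟩. The sister drave has type e; that is not a function onto ⟨t,t⟩, so [vask dax] must be the functor, of type ⟨e,⟨t,t⟩⟩.
[vask dax] must have type ⟨e,⟨t,t⟩⟩. The sister dax has type ⟨t,e⟩; that is not a function onto ⟨e,⟨t,t⟩⟩, so vask must be the functor, of type ⟨⟨t,e⟩,⟨e,⟨t,t⟩⟩⟩.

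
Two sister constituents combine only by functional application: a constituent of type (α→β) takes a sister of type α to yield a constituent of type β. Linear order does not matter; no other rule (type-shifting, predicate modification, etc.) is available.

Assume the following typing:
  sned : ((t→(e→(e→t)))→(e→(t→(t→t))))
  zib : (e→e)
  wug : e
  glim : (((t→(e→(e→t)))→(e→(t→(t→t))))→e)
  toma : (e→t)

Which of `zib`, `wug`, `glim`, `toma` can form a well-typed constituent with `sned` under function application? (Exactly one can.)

zib : (e→e) — neither side's domain matches the other.
wug : e — neither side's domain matches the other.
glim — combines: glim : (((t→(e→(e→t)))→(e→(t→(t→t))))→e) takes sned : ((t→(e→(e→t)))→(e→(t→(t→t)))) as argument, giving e.
toma : (e→t) — neither side's domain matches the other.

glim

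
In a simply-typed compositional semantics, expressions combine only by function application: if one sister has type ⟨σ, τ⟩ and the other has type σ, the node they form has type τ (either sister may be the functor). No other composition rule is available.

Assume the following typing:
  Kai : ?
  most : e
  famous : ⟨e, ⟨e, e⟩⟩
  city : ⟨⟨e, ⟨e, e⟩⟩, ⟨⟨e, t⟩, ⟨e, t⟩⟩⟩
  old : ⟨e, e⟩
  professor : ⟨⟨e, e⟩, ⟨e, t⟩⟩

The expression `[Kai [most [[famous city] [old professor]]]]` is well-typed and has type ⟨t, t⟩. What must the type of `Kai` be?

⟨t, ⟨t, t⟩⟩

At [Kai [most [[famous city] [old professor]]]] (required: ⟨t, t⟩): [most [[famous city] [old professor]]] is t, which is not a function with range ⟨t, t⟩; hence Kai is the functor — type ⟨t, ⟨t, t⟩⟩.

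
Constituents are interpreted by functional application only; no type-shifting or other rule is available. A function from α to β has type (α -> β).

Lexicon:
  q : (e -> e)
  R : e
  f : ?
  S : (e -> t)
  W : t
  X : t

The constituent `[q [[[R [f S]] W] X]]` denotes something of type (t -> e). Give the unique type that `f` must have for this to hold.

((e -> t) -> (e -> (t -> (t -> ((e -> e) -> (t -> e))))))

For [q [[[R [f S]] W] X]] to have type (t -> e) with q of type (e -> e), [[[R [f S]] W] X] must be the function: [[[R [f S]] W] X] : ((e -> e) -> (t -> e)).
For [[[R [f S]] W] X] to have type ((e -> e) -> (t -> e)) with X of type t, [[R [f S]] W] must be the function: [[R [f S]] W] : (t -> ((e -> e) -> (t -> e))).
For [[R [f S]] W] to have type (t -> ((e -> e) -> (t -> e))) with W of type t, [R [f S]] must be the function: [R [f S]] : (t -> (t -> ((e -> e) -> (t -> e)))).
For [R [f S]] to have type (t -> (t -> ((e -> e) -> (t -> e)))) with R of type e, [f S] must be the function: [f S] : (e -> (t -> (t -> ((e -> e) -> (t -> e))))).
For [f S] to have type (e -> (t -> (t -> ((e -> e) -> (t -> e))))) with S of type (e -> t), f must be the function: f : ((e -> t) -> (e -> (t -> (t -> ((e -> e) -> (t -> e)))))).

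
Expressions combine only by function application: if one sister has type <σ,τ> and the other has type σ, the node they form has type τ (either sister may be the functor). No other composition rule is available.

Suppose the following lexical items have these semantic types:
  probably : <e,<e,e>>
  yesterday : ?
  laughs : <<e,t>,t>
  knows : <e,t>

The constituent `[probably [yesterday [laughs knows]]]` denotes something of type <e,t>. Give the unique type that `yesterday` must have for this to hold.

<t,<<e,<e,e>>,<e,t>>>

[probably [yesterday [laughs knows]]] is required to be <e,t>. probably : <e,<e,e>> cannot yield <e,t> as functor, so [yesterday [laughs knows]] : <<e,<e,e>>,<e,t>>.
[yesterday [laughs knows]] is required to be <<e,<e,e>>,<e,t>>. [laughs knows] : t cannot yield <<e,<e,e>>,<e,t>> as functor, so yesterday : <t,<<e,<e,e>>,<e,t>>>.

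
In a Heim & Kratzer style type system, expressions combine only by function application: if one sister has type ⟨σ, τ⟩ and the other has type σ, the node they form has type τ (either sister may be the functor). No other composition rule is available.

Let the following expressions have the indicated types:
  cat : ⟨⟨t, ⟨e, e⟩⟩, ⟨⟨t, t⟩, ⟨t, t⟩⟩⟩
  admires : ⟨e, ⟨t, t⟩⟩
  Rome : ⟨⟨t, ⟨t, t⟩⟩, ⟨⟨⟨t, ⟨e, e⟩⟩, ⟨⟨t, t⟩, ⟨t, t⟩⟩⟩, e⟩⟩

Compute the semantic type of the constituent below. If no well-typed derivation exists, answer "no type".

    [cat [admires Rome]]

no type

[admires Rome]: ⟨e, ⟨t, t⟩⟩ and ⟨⟨t, ⟨t, t⟩⟩, ⟨⟨⟨t, ⟨e, e⟩⟩, ⟨⟨t, t⟩, ⟨t, t⟩⟩⟩, e⟩⟩ cannot combine by function application — type clash.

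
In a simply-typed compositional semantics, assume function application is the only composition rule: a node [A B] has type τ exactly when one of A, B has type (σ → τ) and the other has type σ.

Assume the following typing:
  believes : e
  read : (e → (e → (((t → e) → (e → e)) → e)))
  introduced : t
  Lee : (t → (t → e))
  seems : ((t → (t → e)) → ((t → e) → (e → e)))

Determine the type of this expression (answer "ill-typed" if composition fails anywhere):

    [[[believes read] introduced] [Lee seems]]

ill-typed

At [believes read], read : (e → (e → (((t → e) → (e → e)) → e))) takes believes : e, giving (e → (((t → e) → (e → e)) → e)).
[[believes read] introduced]: (e → (((t → e) → (e → e)) → e)) with t — neither is a function whose domain matches the other; composition fails here.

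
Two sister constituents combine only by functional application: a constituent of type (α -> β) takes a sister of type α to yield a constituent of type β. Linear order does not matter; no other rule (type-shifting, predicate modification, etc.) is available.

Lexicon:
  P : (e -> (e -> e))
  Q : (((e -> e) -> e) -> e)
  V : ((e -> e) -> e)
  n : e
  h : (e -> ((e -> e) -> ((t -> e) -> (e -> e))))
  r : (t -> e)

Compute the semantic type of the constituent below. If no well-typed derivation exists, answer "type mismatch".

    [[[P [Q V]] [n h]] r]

(e -> e)

[Q V] — Q of type (((e -> e) -> e) -> e) combines with V of type ((e -> e) -> e): type e.
[P [Q V]] — P of type (e -> (e -> e)) combines with [Q V] of type e: type (e -> e).
[n h] — h of type (e -> ((e -> e) -> ((t -> e) -> (e -> e)))) combines with n of type e: type ((e -> e) -> ((t -> e) -> (e -> e))).
[[P [Q V]] [n h]] — [n h] of type ((e -> e) -> ((t -> e) -> (e -> e))) combines with [P [Q V]] of type (e -> e): type ((t -> e) -> (e -> e)).
[[[P [Q V]] [n h]] r] — [[P [Q V]] [n h]] of type ((t -> e) -> (e -> e)) combines with r of type (t -> e): type (e -> e).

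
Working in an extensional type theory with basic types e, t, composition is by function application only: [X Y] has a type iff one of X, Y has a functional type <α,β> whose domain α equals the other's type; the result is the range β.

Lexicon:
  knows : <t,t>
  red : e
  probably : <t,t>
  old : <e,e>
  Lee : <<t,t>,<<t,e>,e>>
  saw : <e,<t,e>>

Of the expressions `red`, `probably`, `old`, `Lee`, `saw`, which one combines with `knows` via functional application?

red : e — knows needs t; red needs nothing (atomic); neither fits.
probably : <t,t> — knows needs t; probably needs t; neither fits.
old : <e,e> — knows needs t; old needs e; neither fits.
Lee — combines: Lee : <<t,t>,<<t,e>,e>> takes knows : <t,t> as argument, giving <<t,e>,e>.
saw : <e,<t,e>> — knows needs t; saw needs e; neither fits.

Lee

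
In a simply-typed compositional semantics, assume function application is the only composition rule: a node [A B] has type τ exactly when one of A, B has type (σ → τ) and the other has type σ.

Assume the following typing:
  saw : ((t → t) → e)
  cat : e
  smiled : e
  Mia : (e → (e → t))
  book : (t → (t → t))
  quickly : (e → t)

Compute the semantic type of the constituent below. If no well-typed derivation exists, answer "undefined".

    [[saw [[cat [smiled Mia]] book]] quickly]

t

[smiled Mia] — Mia of type (e → (e → t)) combines with smiled of type e: type (e → t).
[cat [smiled Mia]] — [smiled Mia] of type (e → t) combines with cat of type e: type t.
[[cat [smiled Mia]] book] — book of type (t → (t → t)) combines with [cat [smiled Mia]] of type t: type (t → t).
[saw [[cat [smiled Mia]] book]] — saw of type ((t → t) → e) combines with [[cat [smiled Mia]] book] of type (t → t): type e.
[[saw [[cat [smiled Mia]] book]] quickly] — quickly of type (e → t) combines with [saw [[cat [smiled Mia]] book]] of type e: type t.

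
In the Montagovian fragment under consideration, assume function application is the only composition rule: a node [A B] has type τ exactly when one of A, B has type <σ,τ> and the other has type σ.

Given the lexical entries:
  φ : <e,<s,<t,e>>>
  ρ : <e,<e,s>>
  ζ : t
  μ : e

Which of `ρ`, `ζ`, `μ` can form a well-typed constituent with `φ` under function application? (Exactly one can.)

ρ : <e,<e,s>> — does not combine with φ.
ζ : t — does not combine with φ.
μ — combines: φ : <e,<s,<t,e>>> takes μ : e as argument, giving <s,<t,e>>.

μ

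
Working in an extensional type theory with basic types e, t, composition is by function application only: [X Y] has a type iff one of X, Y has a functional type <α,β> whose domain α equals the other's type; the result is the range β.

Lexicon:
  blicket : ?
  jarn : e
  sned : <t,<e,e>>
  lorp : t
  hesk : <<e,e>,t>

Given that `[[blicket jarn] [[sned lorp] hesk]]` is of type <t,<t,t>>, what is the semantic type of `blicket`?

<e,<t,<t,<t,t>>>>

[[blicket jarn] [[sned lorp] hesk]] must have type <t,<t,t>>. The sister [[sned lorp] hesk] has type t; that is not a function onto <t,<t,t>>, so [blicket jarn] must be the functor, of type <t,<t,<t,t>>>.
[blicket jarn] must have type <t,<t,<t,t>>>. The sister jarn has type e; that is not a function onto <t,<t,<t,t>>>, so blicket must be the functor, of type <e,<t,<t,<t,t>>>>.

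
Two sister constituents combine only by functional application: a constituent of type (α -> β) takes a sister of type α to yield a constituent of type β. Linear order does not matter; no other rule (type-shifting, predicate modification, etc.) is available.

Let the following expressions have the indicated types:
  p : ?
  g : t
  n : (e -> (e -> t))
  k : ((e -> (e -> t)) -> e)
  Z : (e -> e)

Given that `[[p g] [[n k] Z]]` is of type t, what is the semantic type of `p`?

(t -> (e -> t))

[[p g] [[n k] Z]] is required to be t. [[n k] Z] : e cannot yield t as functor, so [p g] : (e -> t).
[p g] is required to be (e -> t). g : t cannot yield (e -> t) as functor, so p : (t -> (e -> t)).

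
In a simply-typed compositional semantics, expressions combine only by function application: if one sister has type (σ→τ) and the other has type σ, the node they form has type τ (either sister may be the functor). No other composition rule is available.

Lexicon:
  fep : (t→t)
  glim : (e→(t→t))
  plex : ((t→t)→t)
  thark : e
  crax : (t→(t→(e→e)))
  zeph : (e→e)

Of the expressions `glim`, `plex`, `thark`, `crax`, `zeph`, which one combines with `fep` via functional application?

glim : (e→(t→t)) — does not combine with fep.
plex — combines: plex : ((t→t)→t) takes fep : (t→t) as argument, giving t.
thark : e — does not combine with fep.
crax : (t→(t→(e→e))) — does not combine with fep.
zeph : (e→e) — does not combine with fep.

plex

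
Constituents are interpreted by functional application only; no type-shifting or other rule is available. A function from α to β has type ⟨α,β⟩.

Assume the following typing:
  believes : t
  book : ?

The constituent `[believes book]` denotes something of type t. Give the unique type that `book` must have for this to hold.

At [believes book] (required: t): believes is t, which is not a function with range t; hence book is the functor — type ⟨t,t⟩.

⟨t,t⟩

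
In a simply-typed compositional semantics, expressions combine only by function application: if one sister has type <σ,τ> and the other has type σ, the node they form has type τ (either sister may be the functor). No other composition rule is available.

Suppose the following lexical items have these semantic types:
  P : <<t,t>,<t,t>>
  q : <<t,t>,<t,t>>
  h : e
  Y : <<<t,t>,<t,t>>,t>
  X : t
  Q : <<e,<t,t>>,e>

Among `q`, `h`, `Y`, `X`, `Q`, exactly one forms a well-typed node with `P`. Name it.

q : <<t,t>,<t,t>> — does not combine with P.
h : e — does not combine with P.
Y — combines: Y : <<<t,t>,<t,t>>,t> takes P : <<t,t>,<t,t>> as argument, giving t.
X : t — does not combine with P.
Q : <<e,<t,t>>,e> — does not combine with P.

Y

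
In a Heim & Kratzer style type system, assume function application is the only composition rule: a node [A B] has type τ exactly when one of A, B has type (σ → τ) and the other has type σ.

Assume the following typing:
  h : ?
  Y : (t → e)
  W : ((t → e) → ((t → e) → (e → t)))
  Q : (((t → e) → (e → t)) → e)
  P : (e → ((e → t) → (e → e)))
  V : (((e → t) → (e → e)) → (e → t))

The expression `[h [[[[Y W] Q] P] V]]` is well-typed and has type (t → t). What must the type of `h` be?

[h [[[[Y W] Q] P] V]] is required to be (t → t). [[[[Y W] Q] P] V] : (e → t) cannot yield (t → t) as functor, so h : ((e → t) → (t → t)).

((e → t) → (t → t))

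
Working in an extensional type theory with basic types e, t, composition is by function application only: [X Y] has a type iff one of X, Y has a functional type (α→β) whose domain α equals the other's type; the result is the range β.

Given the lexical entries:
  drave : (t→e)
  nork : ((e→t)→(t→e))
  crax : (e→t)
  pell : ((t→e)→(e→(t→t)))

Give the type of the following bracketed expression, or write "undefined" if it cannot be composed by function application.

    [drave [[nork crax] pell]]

undefined

[nork crax]: functor nork : ((e→t)→(t→e)), argument crax : (e→t); result (t→e).
[[nork crax] pell]: functor pell : ((t→e)→(e→(t→t))), argument [nork crax] : (t→e); result (e→(t→t)).
[drave [[nork crax] pell]]: (t→e) and (e→(t→t)) cannot combine by function application — type clash.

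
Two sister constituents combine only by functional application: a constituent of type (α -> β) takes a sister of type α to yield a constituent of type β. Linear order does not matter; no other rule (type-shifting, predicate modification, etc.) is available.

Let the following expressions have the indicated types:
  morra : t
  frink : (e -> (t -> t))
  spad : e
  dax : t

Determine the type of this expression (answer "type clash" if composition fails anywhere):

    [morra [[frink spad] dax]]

[frink spad]: frink is (e -> (t -> t)), spad is e; result (t -> t).
[[frink spad] dax]: [frink spad] is (t -> t), dax is t; result t.
[morra [[frink spad] dax]]: t with t — neither is a function whose domain matches the other; composition fails here.

type clash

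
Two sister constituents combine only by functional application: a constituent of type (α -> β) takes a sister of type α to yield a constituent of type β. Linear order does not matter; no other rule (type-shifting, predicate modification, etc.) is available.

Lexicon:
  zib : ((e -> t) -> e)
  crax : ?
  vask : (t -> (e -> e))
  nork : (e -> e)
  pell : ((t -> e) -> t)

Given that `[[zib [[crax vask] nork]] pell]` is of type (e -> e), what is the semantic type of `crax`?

At [[zib [[crax vask] nork]] pell] (required: (e -> e)): pell is ((t -> e) -> t), which is not a function with range (e -> e); hence [zib [[crax vask] nork]] is the functor — type (((t -> e) -> t) -> (e -> e)).
At [zib [[crax vask] nork]] (required: (((t -> e) -> t) -> (e -> e))): zib is ((e -> t) -> e), which is not a function with range (((t -> e) -> t) -> (e -> e)); hence [[crax vask] nork] is the functor — type (((e -> t) -> e) -> (((t -> e) -> t) -> (e -> e))).
At [[crax vask] nork] (required: (((e -> t) -> e) -> (((t -> e) -> t) -> (e -> e)))): nork is (e -> e), which is not a function with range (((e -> t) -> e) -> (((t -> e) -> t) -> (e -> e))); hence [crax vask] is the functor — type ((e -> e) -> (((e -> t) -> e) -> (((t -> e) -> t) -> (e -> e)))).
At [crax vask] (required: ((e -> e) -> (((e -> t) -> e) -> (((t -> e) -> t) -> (e -> e))))): vask is (t -> (e -> e)), which is not a function with range ((e -> e) -> (((e -> t) -> e) -> (((t -> e) -> t) -> (e -> e)))); hence crax is the functor — type ((t -> (e -> e)) -> ((e -> e) -> (((e -> t) -> e) -> (((t -> e) -> t) -> (e -> e))))).

((t -> (e -> e)) -> ((e -> e) -> (((e -> t) -> e) -> (((t -> e) -> t) -> (e -> e)))))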